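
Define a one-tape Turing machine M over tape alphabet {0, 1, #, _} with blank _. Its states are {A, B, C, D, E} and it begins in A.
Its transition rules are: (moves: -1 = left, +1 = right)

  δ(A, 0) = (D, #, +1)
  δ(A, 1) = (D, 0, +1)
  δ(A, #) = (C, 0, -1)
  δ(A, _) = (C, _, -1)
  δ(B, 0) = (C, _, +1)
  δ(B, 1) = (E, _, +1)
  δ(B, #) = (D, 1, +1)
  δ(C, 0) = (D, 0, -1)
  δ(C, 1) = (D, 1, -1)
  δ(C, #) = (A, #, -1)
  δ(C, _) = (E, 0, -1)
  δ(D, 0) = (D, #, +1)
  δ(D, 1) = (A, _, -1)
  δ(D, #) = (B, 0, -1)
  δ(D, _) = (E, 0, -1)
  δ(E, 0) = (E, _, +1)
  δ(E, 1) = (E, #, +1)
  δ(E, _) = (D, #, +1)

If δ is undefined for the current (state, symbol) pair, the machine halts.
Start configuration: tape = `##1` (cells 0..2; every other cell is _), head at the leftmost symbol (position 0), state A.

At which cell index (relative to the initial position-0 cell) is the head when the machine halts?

-6

state=A head=0 tape=_______[#]#1   (A,#)→(C,0,-1)
state=C head=-1 tape=______[_]0#1   (C,_)→(E,0,-1)
state=E head=-2 tape=_____[_]00#1   (E,_)→(D,#,+1)
state=D head=-1 tape=_____#[0]0#1   (D,0)→(D,#,+1)
state=D head=0 tape=_____##[0]#1   (D,0)→(D,#,+1)
state=D head=1 tape=_____###[#]1   (D,#)→(B,0,-1)
state=B head=0 tape=_____##[#]01   (B,#)→(D,1,+1)
state=D head=1 tape=_____##1[0]1   (D,0)→(D,#,+1)
state=D head=2 tape=_____##1#[1]   (D,1)→(A,_,-1)
state=A head=1 tape=_____##1[#]_   (A,#)→(C,0,-1)
state=C head=0 tape=_____##[1]0_   (C,1)→(D,1,-1)
state=D head=-1 tape=_____#[#]10_   (D,#)→(B,0,-1)
state=B head=-2 tape=_____[#]010_   (B,#)→(D,1,+1)
state=D head=-1 tape=_____1[0]10_   (D,0)→(D,#,+1)
state=D head=0 tape=_____1#[1]0_   (D,1)→(A,_,-1)
state=A head=-1 tape=_____1[#]_0_   (A,#)→(C,0,-1)
state=C head=-2 tape=_____[1]0_0_   (C,1)→(D,1,-1)
state=D head=-3 tape=____[_]10_0_   (D,_)→(E,0,-1)
state=E head=-4 tape=___[_]010_0_   (E,_)→(D,#,+1)
state=D head=-3 tape=___#[0]10_0_   (D,0)→(D,#,+1)
state=D head=-2 tape=___##[1]0_0_   (D,1)→(A,_,-1)
state=A head=-3 tape=___#[#]_0_0_   (A,#)→(C,0,-1)
state=C head=-4 tape=___[#]0_0_0_   (C,#)→(A,#,-1)
state=A head=-5 tape=__[_]#0_0_0_   (A,_)→(C,_,-1)
state=C head=-6 tape=_[_]_#0_0_0_   (C,_)→(E,0,-1)
state=E head=-7 tape=[_]0_#0_0_0_   (E,_)→(D,#,+1)
state=D head=-6 tape=#[0]_#0_0_0_   (D,0)→(D,#,+1)
state=D head=-5 tape=##[_]#0_0_0_   (D,_)→(E,0,-1)
state=E head=-6 tape=#[#]0#0_0_0_
At halt the head is at cell -6.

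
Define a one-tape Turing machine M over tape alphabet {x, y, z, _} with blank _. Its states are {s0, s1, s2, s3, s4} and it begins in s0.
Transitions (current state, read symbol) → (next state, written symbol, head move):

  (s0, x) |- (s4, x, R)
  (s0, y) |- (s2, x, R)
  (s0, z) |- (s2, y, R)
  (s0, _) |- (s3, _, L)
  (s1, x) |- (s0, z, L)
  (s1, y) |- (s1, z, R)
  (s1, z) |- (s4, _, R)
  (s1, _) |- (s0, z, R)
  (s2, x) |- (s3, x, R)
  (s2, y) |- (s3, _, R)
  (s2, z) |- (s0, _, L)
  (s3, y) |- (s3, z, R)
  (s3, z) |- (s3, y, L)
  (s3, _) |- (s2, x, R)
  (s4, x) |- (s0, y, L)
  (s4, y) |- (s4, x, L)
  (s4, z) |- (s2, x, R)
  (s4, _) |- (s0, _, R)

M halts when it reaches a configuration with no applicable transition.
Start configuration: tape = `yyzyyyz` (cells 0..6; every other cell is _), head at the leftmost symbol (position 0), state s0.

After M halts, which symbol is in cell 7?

s0 | [y]yzyyyz__   read y → write x, move R, go to s2
s2 | x[y]zyyyz__   read y → write _, move R, go to s3
s3 | x_[z]yyyz__   read z → write y, move L, go to s3
s3 | x[_]yyyyz__   read _ → write x, move R, go to s2
s2 | xx[y]yyyz__   read y → write _, move R, go to s3
s3 | xx_[y]yyz__   read y → write z, move R, go to s3
s3 | xx_z[y]yz__   read y → write z, move R, go to s3
s3 | xx_zz[y]z__   read y → write z, move R, go to s3
s3 | xx_zzz[z]__   read z → write y, move L, go to s3
s3 | xx_zz[z]y__   read z → write y, move L, go to s3
s3 | xx_z[z]yy__   read z → write y, move L, go to s3
s3 | xx_[z]yyy__   read z → write y, move L, go to s3
s3 | xx[_]yyyy__   read _ → write x, move R, go to s2
s2 | xxx[y]yyy__   read y → write _, move R, go to s3
s3 | xxx_[y]yy__   read y → write z, move R, go to s3
s3 | xxx_z[y]y__   read y → write z, move R, go to s3
s3 | xxx_zz[y]__   read y → write z, move R, go to s3
s3 | xxx_zzz[_]_   read _ → write x, move R, go to s2
s2 | xxx_zzzx[_]
Cell 7 holds x when M halts.

x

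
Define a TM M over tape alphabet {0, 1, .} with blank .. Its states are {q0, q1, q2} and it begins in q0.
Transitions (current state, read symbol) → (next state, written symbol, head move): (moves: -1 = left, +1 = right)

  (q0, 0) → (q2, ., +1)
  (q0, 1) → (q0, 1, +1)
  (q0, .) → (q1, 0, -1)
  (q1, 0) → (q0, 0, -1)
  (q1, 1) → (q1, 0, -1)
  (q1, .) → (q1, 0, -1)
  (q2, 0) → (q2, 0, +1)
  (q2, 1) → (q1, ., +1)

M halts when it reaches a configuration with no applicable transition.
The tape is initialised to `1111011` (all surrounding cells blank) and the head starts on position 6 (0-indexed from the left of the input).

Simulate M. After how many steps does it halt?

10

state=q0 head=6 tape=111101[1]..   (q0,1)→(q0,1,+1)
state=q0 head=7 tape=1111011[.].   (q0,.)→(q1,0,-1)
state=q1 head=6 tape=111101[1]0.   (q1,1)→(q1,0,-1)
state=q1 head=5 tape=11110[1]00.   (q1,1)→(q1,0,-1)
state=q1 head=4 tape=1111[0]000.   (q1,0)→(q0,0,-1)
state=q0 head=3 tape=111[1]0000.   (q0,1)→(q0,1,+1)
state=q0 head=4 tape=1111[0]000.   (q0,0)→(q2,.,+1)
state=q2 head=5 tape=1111.[0]00.   (q2,0)→(q2,0,+1)
state=q2 head=6 tape=1111.0[0]0.   (q2,0)→(q2,0,+1)
state=q2 head=7 tape=1111.00[0].   (q2,0)→(q2,0,+1)
state=q2 head=8 tape=1111.000[.]
M halts after 10 transitions.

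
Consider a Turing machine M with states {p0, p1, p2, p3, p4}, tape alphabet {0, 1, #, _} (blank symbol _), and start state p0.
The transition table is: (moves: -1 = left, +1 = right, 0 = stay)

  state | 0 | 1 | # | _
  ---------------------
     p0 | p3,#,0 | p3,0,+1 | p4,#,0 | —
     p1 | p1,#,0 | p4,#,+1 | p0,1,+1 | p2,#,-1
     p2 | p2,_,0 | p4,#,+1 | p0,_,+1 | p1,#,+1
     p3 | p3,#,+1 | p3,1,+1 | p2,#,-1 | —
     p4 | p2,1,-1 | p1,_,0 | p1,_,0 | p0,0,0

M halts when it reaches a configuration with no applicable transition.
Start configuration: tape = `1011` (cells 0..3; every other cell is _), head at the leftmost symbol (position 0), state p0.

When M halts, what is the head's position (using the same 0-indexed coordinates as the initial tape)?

4

p0 | [1]011_   read 1 → write 0, move +1, go to p3
p3 | 0[0]11_   read 0 → write #, move +1, go to p3
p3 | 0#[1]1_   read 1 → write 1, move +1, go to p3
p3 | 0#1[1]_   read 1 → write 1, move +1, go to p3
p3 | 0#11[_]
At halt the head is at cell 4.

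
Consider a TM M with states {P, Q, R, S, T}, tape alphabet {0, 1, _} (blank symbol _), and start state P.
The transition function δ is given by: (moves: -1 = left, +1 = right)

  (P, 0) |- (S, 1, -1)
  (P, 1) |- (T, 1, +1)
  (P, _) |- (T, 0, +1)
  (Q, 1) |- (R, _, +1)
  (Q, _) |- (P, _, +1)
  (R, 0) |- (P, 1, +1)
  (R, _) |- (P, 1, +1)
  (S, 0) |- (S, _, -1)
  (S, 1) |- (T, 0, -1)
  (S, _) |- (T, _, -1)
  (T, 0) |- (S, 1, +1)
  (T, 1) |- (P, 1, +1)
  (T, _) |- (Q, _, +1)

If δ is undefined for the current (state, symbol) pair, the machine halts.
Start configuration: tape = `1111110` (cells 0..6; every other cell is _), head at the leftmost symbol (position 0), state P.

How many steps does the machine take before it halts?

P | _[1]111110   read 1 → write 1, move +1, go to T
T | _1[1]11110   read 1 → write 1, move +1, go to P
P | _11[1]1110   read 1 → write 1, move +1, go to T
T | _111[1]110   read 1 → write 1, move +1, go to P
P | _1111[1]10   read 1 → write 1, move +1, go to T
T | _11111[1]0   read 1 → write 1, move +1, go to P
P | _111111[0]   read 0 → write 1, move -1, go to S
S | _11111[1]1   read 1 → write 0, move -1, go to T
T | _1111[1]01   read 1 → write 1, move +1, go to P
P | _11111[0]1   read 0 → write 1, move -1, go to S
S | _1111[1]11   read 1 → write 0, move -1, go to T
T | _111[1]011   read 1 → write 1, move +1, go to P
P | _1111[0]11   read 0 → write 1, move -1, go to S
S | _111[1]111   read 1 → write 0, move -1, go to T
T | _11[1]0111   read 1 → write 1, move +1, go to P
P | _111[0]111   read 0 → write 1, move -1, go to S
S | _11[1]1111   read 1 → write 0, move -1, go to T
T | _1[1]01111   read 1 → write 1, move +1, go to P
P | _11[0]1111   read 0 → write 1, move -1, go to S
S | _1[1]11111   read 1 → write 0, move -1, go to T
T | _[1]011111   read 1 → write 1, move +1, go to P
P | _1[0]11111   read 0 → write 1, move -1, go to S
S | _[1]111111   read 1 → write 0, move -1, go to T
T | [_]0111111   read _ → write _, move +1, go to Q
Q | _[0]111111
M halts after 24 transitions.

24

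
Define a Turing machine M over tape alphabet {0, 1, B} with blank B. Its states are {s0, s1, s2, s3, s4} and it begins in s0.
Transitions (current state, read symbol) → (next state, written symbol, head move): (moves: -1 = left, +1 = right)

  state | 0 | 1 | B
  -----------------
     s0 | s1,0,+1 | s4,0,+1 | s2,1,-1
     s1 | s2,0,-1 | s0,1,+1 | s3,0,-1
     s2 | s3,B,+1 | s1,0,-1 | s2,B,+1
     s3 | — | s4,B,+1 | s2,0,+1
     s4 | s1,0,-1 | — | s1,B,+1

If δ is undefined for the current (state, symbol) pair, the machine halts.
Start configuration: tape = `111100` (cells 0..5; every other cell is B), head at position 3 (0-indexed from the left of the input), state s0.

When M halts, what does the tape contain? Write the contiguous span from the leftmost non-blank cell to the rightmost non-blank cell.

state=s0 head=3 tape=111[1]00   (s0,1)→(s4,0,+1)
state=s4 head=4 tape=1110[0]0   (s4,0)→(s1,0,-1)
state=s1 head=3 tape=111[0]00   (s1,0)→(s2,0,-1)
state=s2 head=2 tape=11[1]000   (s2,1)→(s1,0,-1)
state=s1 head=1 tape=1[1]0000   (s1,1)→(s0,1,+1)
state=s0 head=2 tape=11[0]000   (s0,0)→(s1,0,+1)
state=s1 head=3 tape=110[0]00   (s1,0)→(s2,0,-1)
state=s2 head=2 tape=11[0]000   (s2,0)→(s3,B,+1)
state=s3 head=3 tape=11B[0]00
The non-blank tape span at halt is 11B000.

11B000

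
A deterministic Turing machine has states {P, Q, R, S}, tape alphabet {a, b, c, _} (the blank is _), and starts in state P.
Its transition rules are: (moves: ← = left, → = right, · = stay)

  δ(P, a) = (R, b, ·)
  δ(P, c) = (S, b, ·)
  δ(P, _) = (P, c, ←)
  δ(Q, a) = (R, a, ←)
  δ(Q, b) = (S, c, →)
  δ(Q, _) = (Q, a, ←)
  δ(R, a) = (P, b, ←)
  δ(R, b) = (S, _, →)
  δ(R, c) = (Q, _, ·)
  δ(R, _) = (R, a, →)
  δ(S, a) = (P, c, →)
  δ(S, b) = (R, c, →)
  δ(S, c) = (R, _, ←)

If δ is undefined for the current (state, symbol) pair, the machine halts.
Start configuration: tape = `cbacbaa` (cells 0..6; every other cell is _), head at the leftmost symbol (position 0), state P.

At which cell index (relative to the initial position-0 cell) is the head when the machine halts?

7

P | [c]bacbaa_   read c → write b, move ·, go to S
S | [b]bacbaa_   read b → write c, move →, go to R
R | c[b]acbaa_   read b → write _, move →, go to S
S | c_[a]cbaa_   read a → write c, move →, go to P
P | c_c[c]baa_   read c → write b, move ·, go to S
S | c_c[b]baa_   read b → write c, move →, go to R
R | c_cc[b]aa_   read b → write _, move →, go to S
S | c_cc_[a]a_   read a → write c, move →, go to P
P | c_cc_c[a]_   read a → write b, move ·, go to R
R | c_cc_c[b]_   read b → write _, move →, go to S
S | c_cc_c_[_]
At halt the head is at cell 7.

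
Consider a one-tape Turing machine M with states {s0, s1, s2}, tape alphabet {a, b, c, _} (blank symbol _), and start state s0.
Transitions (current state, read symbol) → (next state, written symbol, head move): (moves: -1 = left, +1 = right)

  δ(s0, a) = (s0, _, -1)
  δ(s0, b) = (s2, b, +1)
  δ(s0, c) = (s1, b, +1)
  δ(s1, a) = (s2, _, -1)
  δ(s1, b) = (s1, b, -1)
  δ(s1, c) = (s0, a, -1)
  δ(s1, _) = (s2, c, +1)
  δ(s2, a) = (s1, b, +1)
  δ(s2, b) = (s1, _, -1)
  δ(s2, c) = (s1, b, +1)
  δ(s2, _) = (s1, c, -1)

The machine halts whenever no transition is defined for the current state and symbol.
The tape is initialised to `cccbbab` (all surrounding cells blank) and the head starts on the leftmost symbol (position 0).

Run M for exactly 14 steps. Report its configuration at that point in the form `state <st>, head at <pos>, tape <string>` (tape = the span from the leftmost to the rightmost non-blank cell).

state=s0 head=0 tape=__[c]ccbbab   (s0,c)→(s1,b,+1)
state=s1 head=1 tape=__b[c]cbbab   (s1,c)→(s0,a,-1)
state=s0 head=0 tape=__[b]acbbab   (s0,b)→(s2,b,+1)
state=s2 head=1 tape=__b[a]cbbab   (s2,a)→(s1,b,+1)
state=s1 head=2 tape=__bb[c]bbab   (s1,c)→(s0,a,-1)
state=s0 head=1 tape=__b[b]abbab   (s0,b)→(s2,b,+1)
state=s2 head=2 tape=__bb[a]bbab   (s2,a)→(s1,b,+1)
state=s1 head=3 tape=__bbb[b]bab   (s1,b)→(s1,b,-1)
state=s1 head=2 tape=__bb[b]bbab   (s1,b)→(s1,b,-1)
state=s1 head=1 tape=__b[b]bbbab   (s1,b)→(s1,b,-1)
state=s1 head=0 tape=__[b]bbbbab   (s1,b)→(s1,b,-1)
state=s1 head=-1 tape=_[_]bbbbbab   (s1,_)→(s2,c,+1)
state=s2 head=0 tape=_c[b]bbbbab   (s2,b)→(s1,_,-1)
state=s1 head=-1 tape=_[c]_bbbbab   (s1,c)→(s0,a,-1)
state=s0 head=-2 tape=[_]a_bbbbab
After 14 steps: state s0, head at -2, tape a_bbbbab.

state s0, head at -2, tape a_bbbbab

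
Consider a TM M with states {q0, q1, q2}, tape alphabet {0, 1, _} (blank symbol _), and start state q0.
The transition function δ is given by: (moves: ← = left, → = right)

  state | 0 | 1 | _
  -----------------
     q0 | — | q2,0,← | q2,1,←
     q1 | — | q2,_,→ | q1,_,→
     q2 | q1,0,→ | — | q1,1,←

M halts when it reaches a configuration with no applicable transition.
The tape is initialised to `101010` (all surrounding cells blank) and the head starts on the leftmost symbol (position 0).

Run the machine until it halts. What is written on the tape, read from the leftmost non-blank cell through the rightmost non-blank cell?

001010

state=q0 head=0 tape=__[1]01010   (q0,1)→(q2,0,←)
state=q2 head=-1 tape=_[_]001010   (q2,_)→(q1,1,←)
state=q1 head=-2 tape=[_]1001010   (q1,_)→(q1,_,→)
state=q1 head=-1 tape=_[1]001010   (q1,1)→(q2,_,→)
state=q2 head=0 tape=__[0]01010   (q2,0)→(q1,0,→)
state=q1 head=1 tape=__0[0]1010
The non-blank tape span at halt is 001010.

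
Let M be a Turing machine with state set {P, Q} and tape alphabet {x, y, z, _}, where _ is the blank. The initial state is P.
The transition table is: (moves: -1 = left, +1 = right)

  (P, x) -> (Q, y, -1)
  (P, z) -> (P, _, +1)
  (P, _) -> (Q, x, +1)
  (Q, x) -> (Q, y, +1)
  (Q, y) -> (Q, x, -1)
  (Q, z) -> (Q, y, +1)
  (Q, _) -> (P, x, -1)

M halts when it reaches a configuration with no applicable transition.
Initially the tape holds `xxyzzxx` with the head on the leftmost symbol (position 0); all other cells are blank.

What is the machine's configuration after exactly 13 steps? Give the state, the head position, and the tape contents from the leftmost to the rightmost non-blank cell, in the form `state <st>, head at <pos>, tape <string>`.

P | __[x]xyzzxx   read x → write y, move -1, go to Q
Q | _[_]yxyzzxx   read _ → write x, move -1, go to P
P | [_]xyxyzzxx   read _ → write x, move +1, go to Q
Q | x[x]yxyzzxx   read x → write y, move +1, go to Q
Q | xy[y]xyzzxx   read y → write x, move -1, go to Q
Q | x[y]xxyzzxx   read y → write x, move -1, go to Q
Q | [x]xxxyzzxx   read x → write y, move +1, go to Q
Q | y[x]xxyzzxx   read x → write y, move +1, go to Q
Q | yy[x]xyzzxx   read x → write y, move +1, go to Q
Q | yyy[x]yzzxx   read x → write y, move +1, go to Q
Q | yyyy[y]zzxx   read y → write x, move -1, go to Q
Q | yyy[y]xzzxx   read y → write x, move -1, go to Q
Q | yy[y]xxzzxx   read y → write x, move -1, go to Q
Q | y[y]xxxzzxx
After 13 steps: state Q, head at -1, tape yyxxxzzxx.

state Q, head at -1, tape yyxxxzzxx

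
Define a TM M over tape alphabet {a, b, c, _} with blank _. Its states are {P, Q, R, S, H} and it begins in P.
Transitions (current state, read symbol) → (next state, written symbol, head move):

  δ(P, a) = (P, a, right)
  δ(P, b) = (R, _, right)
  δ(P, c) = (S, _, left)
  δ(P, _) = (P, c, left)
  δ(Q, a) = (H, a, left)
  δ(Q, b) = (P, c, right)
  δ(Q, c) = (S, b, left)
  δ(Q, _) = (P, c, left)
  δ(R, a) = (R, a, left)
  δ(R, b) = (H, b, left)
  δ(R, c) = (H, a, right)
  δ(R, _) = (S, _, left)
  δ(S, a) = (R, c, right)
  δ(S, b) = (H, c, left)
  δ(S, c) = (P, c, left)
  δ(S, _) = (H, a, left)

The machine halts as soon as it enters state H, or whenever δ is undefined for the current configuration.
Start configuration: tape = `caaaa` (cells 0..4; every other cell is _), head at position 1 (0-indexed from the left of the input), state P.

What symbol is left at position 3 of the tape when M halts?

_

state=P head=1 tape=__c[a]aaa_   (P,a)→(P,a,right)
state=P head=2 tape=__ca[a]aa_   (P,a)→(P,a,right)
state=P head=3 tape=__caa[a]a_   (P,a)→(P,a,right)
state=P head=4 tape=__caaa[a]_   (P,a)→(P,a,right)
state=P head=5 tape=__caaaa[_]   (P,_)→(P,c,left)
state=P head=4 tape=__caaa[a]c   (P,a)→(P,a,right)
state=P head=5 tape=__caaaa[c]   (P,c)→(S,_,left)
state=S head=4 tape=__caaa[a]_   (S,a)→(R,c,right)
state=R head=5 tape=__caaac[_]   (R,_)→(S,_,left)
state=S head=4 tape=__caaa[c]_   (S,c)→(P,c,left)
state=P head=3 tape=__caa[a]c_   (P,a)→(P,a,right)
state=P head=4 tape=__caaa[c]_   (P,c)→(S,_,left)
state=S head=3 tape=__caa[a]__   (S,a)→(R,c,right)
state=R head=4 tape=__caac[_]_   (R,_)→(S,_,left)
state=S head=3 tape=__caa[c]__   (S,c)→(P,c,left)
state=P head=2 tape=__ca[a]c__   (P,a)→(P,a,right)
state=P head=3 tape=__caa[c]__   (P,c)→(S,_,left)
state=S head=2 tape=__ca[a]___   (S,a)→(R,c,right)
state=R head=3 tape=__cac[_]__   (R,_)→(S,_,left)
state=S head=2 tape=__ca[c]___   (S,c)→(P,c,left)
state=P head=1 tape=__c[a]c___   (P,a)→(P,a,right)
state=P head=2 tape=__ca[c]___   (P,c)→(S,_,left)
state=S head=1 tape=__c[a]____   (S,a)→(R,c,right)
state=R head=2 tape=__cc[_]___   (R,_)→(S,_,left)
state=S head=1 tape=__c[c]____   (S,c)→(P,c,left)
state=P head=0 tape=__[c]c____   (P,c)→(S,_,left)
state=S head=-1 tape=_[_]_c____   (S,_)→(H,a,left)
state=H head=-2 tape=[_]a_c____
Cell 3 holds _ when M halts.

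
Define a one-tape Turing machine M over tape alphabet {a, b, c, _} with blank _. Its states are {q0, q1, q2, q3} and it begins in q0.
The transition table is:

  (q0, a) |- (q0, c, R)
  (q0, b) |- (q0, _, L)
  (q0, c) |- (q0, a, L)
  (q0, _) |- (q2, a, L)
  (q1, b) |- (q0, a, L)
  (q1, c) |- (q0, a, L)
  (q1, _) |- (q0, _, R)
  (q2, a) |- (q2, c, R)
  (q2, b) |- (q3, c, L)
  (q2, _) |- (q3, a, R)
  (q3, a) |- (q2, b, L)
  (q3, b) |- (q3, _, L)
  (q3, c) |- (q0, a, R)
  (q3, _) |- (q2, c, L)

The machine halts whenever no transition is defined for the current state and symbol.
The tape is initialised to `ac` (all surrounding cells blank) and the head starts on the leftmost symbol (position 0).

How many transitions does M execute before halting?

q0 | __[a]c_   read a → write c, move R, go to q0
q0 | __c[c]_   read c → write a, move L, go to q0
q0 | __[c]a_   read c → write a, move L, go to q0
q0 | _[_]aa_   read _ → write a, move L, go to q2
q2 | [_]aaa_   read _ → write a, move R, go to q3
q3 | a[a]aa_   read a → write b, move L, go to q2
q2 | [a]baa_   read a → write c, move R, go to q2
q2 | c[b]aa_   read b → write c, move L, go to q3
q3 | [c]caa_   read c → write a, move R, go to q0
q0 | a[c]aa_   read c → write a, move L, go to q0
q0 | [a]aaa_   read a → write c, move R, go to q0
q0 | c[a]aa_   read a → write c, move R, go to q0
q0 | cc[a]a_   read a → write c, move R, go to q0
q0 | ccc[a]_   read a → write c, move R, go to q0
q0 | cccc[_]   read _ → write a, move L, go to q2
q2 | ccc[c]a
M halts after 15 transitions.

15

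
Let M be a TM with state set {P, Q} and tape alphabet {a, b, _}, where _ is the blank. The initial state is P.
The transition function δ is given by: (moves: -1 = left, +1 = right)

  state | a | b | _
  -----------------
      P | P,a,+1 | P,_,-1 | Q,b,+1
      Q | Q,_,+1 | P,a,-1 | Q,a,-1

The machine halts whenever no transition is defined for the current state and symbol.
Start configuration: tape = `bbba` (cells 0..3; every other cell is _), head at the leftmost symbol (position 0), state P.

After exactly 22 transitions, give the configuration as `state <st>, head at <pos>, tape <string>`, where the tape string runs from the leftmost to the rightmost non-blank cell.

state=P head=0 tape=__[b]bba_   (P,b)→(P,_,-1)
state=P head=-1 tape=_[_]_bba_   (P,_)→(Q,b,+1)
state=Q head=0 tape=_b[_]bba_   (Q,_)→(Q,a,-1)
state=Q head=-1 tape=_[b]abba_   (Q,b)→(P,a,-1)
state=P head=-2 tape=[_]aabba_   (P,_)→(Q,b,+1)
state=Q head=-1 tape=b[a]abba_   (Q,a)→(Q,_,+1)
state=Q head=0 tape=b_[a]bba_   (Q,a)→(Q,_,+1)
state=Q head=1 tape=b__[b]ba_   (Q,b)→(P,a,-1)
state=P head=0 tape=b_[_]aba_   (P,_)→(Q,b,+1)
state=Q head=1 tape=b_b[a]ba_   (Q,a)→(Q,_,+1)
state=Q head=2 tape=b_b_[b]a_   (Q,b)→(P,a,-1)
state=P head=1 tape=b_b[_]aa_   (P,_)→(Q,b,+1)
state=Q head=2 tape=b_bb[a]a_   (Q,a)→(Q,_,+1)
state=Q head=3 tape=b_bb_[a]_   (Q,a)→(Q,_,+1)
state=Q head=4 tape=b_bb__[_]   (Q,_)→(Q,a,-1)
state=Q head=3 tape=b_bb_[_]a   (Q,_)→(Q,a,-1)
state=Q head=2 tape=b_bb[_]aa   (Q,_)→(Q,a,-1)
state=Q head=1 tape=b_b[b]aaa   (Q,b)→(P,a,-1)
state=P head=0 tape=b_[b]aaaa   (P,b)→(P,_,-1)
state=P head=-1 tape=b[_]_aaaa   (P,_)→(Q,b,+1)
state=Q head=0 tape=bb[_]aaaa   (Q,_)→(Q,a,-1)
state=Q head=-1 tape=b[b]aaaaa   (Q,b)→(P,a,-1)
state=P head=-2 tape=[b]aaaaaa
After 22 steps: state P, head at -2, tape baaaaaa.

state P, head at -2, tape baaaaaa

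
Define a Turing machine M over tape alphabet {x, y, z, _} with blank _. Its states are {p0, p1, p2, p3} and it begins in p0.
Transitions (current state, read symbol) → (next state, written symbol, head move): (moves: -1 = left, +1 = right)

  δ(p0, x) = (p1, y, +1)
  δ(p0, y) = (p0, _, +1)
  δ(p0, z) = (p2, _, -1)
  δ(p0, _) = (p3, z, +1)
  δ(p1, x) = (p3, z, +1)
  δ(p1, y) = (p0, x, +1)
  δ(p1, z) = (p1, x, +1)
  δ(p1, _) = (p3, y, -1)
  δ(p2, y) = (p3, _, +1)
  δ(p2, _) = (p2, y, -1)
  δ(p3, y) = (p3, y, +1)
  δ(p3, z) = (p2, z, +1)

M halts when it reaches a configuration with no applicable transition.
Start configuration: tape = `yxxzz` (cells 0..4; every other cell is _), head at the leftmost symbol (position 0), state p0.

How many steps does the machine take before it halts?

4

p0 | [y]xxzz   read y → write _, move +1, go to p0
p0 | _[x]xzz   read x → write y, move +1, go to p1
p1 | _y[x]zz   read x → write z, move +1, go to p3
p3 | _yz[z]z   read z → write z, move +1, go to p2
p2 | _yzz[z]
M halts after 4 transitions.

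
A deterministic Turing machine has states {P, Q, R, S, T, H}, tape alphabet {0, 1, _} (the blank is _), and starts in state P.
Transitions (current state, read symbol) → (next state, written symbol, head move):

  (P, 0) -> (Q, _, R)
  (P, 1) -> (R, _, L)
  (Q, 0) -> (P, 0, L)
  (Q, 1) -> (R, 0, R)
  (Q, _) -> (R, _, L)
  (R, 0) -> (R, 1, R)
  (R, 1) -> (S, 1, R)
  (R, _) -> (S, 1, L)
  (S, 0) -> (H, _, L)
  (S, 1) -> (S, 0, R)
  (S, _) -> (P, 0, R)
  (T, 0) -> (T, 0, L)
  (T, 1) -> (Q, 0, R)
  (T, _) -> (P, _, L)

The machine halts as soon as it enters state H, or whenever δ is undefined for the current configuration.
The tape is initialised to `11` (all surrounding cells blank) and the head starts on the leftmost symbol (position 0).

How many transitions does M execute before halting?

state=P head=0 tape=__[1]1__   (P,1)→(R,_,L)
state=R head=-1 tape=_[_]_1__   (R,_)→(S,1,L)
state=S head=-2 tape=[_]1_1__   (S,_)→(P,0,R)
state=P head=-1 tape=0[1]_1__   (P,1)→(R,_,L)
state=R head=-2 tape=[0]__1__   (R,0)→(R,1,R)
state=R head=-1 tape=1[_]_1__   (R,_)→(S,1,L)
state=S head=-2 tape=[1]1_1__   (S,1)→(S,0,R)
state=S head=-1 tape=0[1]_1__   (S,1)→(S,0,R)
state=S head=0 tape=00[_]1__   (S,_)→(P,0,R)
state=P head=1 tape=000[1]__   (P,1)→(R,_,L)
state=R head=0 tape=00[0]___   (R,0)→(R,1,R)
state=R head=1 tape=001[_]__   (R,_)→(S,1,L)
state=S head=0 tape=00[1]1__   (S,1)→(S,0,R)
state=S head=1 tape=000[1]__   (S,1)→(S,0,R)
state=S head=2 tape=0000[_]_   (S,_)→(P,0,R)
state=P head=3 tape=00000[_]
M halts after 15 transitions.

15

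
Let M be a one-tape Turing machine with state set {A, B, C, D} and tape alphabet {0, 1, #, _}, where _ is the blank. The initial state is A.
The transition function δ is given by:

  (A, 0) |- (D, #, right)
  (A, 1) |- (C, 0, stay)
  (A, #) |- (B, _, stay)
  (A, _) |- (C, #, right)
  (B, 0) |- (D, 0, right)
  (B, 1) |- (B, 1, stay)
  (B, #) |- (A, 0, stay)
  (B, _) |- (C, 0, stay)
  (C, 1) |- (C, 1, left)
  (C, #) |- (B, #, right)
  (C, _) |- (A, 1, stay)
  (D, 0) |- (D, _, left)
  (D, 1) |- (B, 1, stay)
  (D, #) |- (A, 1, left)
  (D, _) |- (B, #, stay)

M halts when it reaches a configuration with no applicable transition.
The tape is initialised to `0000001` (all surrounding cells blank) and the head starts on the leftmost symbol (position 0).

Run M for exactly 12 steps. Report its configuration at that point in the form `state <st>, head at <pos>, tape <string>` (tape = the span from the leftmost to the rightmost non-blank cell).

state=A head=0 tape=_[0]000001   (A,0)→(D,#,right)
state=D head=1 tape=_#[0]00001   (D,0)→(D,_,left)
state=D head=0 tape=_[#]_00001   (D,#)→(A,1,left)
state=A head=-1 tape=[_]1_00001   (A,_)→(C,#,right)
state=C head=0 tape=#[1]_00001   (C,1)→(C,1,left)
state=C head=-1 tape=[#]1_00001   (C,#)→(B,#,right)
state=B head=0 tape=#[1]_00001   (B,1)→(B,1,stay)
state=B head=0 tape=#[1]_00001   (B,1)→(B,1,stay)
state=B head=0 tape=#[1]_00001   (B,1)→(B,1,stay)
state=B head=0 tape=#[1]_00001   (B,1)→(B,1,stay)
state=B head=0 tape=#[1]_00001   (B,1)→(B,1,stay)
state=B head=0 tape=#[1]_00001   (B,1)→(B,1,stay)
state=B head=0 tape=#[1]_00001
After 12 steps: state B, head at 0, tape #1_00001.

state B, head at 0, tape #1_00001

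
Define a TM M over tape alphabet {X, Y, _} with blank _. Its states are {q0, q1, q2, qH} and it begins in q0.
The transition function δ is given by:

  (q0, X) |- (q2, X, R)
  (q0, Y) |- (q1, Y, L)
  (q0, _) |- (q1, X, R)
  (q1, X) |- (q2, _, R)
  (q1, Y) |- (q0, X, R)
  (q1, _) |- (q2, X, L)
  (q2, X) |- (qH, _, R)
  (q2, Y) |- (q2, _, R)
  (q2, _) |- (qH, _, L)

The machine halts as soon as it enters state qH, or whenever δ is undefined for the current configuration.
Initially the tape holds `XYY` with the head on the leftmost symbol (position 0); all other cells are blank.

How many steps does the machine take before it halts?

4

state=q0 head=0 tape=[X]YY_   (q0,X)→(q2,X,R)
state=q2 head=1 tape=X[Y]Y_   (q2,Y)→(q2,_,R)
state=q2 head=2 tape=X_[Y]_   (q2,Y)→(q2,_,R)
state=q2 head=3 tape=X__[_]   (q2,_)→(qH,_,L)
state=qH head=2 tape=X_[_]_
M halts after 4 transitions.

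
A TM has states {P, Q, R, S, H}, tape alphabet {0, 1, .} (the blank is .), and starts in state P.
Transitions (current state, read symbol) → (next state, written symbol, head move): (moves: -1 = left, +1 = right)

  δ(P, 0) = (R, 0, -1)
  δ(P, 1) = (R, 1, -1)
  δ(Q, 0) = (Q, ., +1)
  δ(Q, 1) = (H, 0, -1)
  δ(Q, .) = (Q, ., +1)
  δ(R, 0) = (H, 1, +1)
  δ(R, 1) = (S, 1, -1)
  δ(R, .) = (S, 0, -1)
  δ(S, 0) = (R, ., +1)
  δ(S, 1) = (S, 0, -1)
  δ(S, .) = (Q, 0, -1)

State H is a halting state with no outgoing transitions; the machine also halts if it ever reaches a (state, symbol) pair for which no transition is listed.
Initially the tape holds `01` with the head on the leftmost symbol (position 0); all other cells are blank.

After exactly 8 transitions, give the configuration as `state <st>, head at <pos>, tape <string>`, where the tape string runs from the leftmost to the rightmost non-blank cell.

state H, head at 0, tape 0

state=P head=0 tape=...[0]1   (P,0)→(R,0,-1)
state=R head=-1 tape=..[.]01   (R,.)→(S,0,-1)
state=S head=-2 tape=.[.]001   (S,.)→(Q,0,-1)
state=Q head=-3 tape=[.]0001   (Q,.)→(Q,.,+1)
state=Q head=-2 tape=.[0]001   (Q,0)→(Q,.,+1)
state=Q head=-1 tape=..[0]01   (Q,0)→(Q,.,+1)
state=Q head=0 tape=...[0]1   (Q,0)→(Q,.,+1)
state=Q head=1 tape=....[1]   (Q,1)→(H,0,-1)
state=H head=0 tape=...[.]0
After 8 steps: state H, head at 0, tape 0.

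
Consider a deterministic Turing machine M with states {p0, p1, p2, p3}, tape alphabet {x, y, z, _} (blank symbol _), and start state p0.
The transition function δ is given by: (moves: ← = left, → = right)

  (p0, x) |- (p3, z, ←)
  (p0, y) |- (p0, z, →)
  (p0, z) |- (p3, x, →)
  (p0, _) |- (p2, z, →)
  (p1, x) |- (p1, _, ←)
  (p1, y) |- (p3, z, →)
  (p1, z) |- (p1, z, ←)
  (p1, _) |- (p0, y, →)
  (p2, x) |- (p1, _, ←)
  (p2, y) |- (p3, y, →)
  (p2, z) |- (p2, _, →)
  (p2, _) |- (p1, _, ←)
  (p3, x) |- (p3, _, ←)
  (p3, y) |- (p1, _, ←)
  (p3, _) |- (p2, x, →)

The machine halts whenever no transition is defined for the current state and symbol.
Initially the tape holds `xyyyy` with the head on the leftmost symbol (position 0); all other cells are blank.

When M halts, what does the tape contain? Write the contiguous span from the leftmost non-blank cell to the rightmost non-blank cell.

xyxxzz

state=p0 head=0 tape=_[x]yyyy_   (p0,x)→(p3,z,←)
state=p3 head=-1 tape=[_]zyyyy_   (p3,_)→(p2,x,→)
state=p2 head=0 tape=x[z]yyyy_   (p2,z)→(p2,_,→)
state=p2 head=1 tape=x_[y]yyy_   (p2,y)→(p3,y,→)
state=p3 head=2 tape=x_y[y]yy_   (p3,y)→(p1,_,←)
state=p1 head=1 tape=x_[y]_yy_   (p1,y)→(p3,z,→)
state=p3 head=2 tape=x_z[_]yy_   (p3,_)→(p2,x,→)
state=p2 head=3 tape=x_zx[y]y_   (p2,y)→(p3,y,→)
state=p3 head=4 tape=x_zxy[y]_   (p3,y)→(p1,_,←)
state=p1 head=3 tape=x_zx[y]__   (p1,y)→(p3,z,→)
state=p3 head=4 tape=x_zxz[_]_   (p3,_)→(p2,x,→)
state=p2 head=5 tape=x_zxzx[_]   (p2,_)→(p1,_,←)
state=p1 head=4 tape=x_zxz[x]_   (p1,x)→(p1,_,←)
state=p1 head=3 tape=x_zx[z]__   (p1,z)→(p1,z,←)
state=p1 head=2 tape=x_z[x]z__   (p1,x)→(p1,_,←)
state=p1 head=1 tape=x_[z]_z__   (p1,z)→(p1,z,←)
state=p1 head=0 tape=x[_]z_z__   (p1,_)→(p0,y,→)
state=p0 head=1 tape=xy[z]_z__   (p0,z)→(p3,x,→)
state=p3 head=2 tape=xyx[_]z__   (p3,_)→(p2,x,→)
state=p2 head=3 tape=xyxx[z]__   (p2,z)→(p2,_,→)
state=p2 head=4 tape=xyxx_[_]_   (p2,_)→(p1,_,←)
state=p1 head=3 tape=xyxx[_]__   (p1,_)→(p0,y,→)
state=p0 head=4 tape=xyxxy[_]_   (p0,_)→(p2,z,→)
state=p2 head=5 tape=xyxxyz[_]   (p2,_)→(p1,_,←)
state=p1 head=4 tape=xyxxy[z]_   (p1,z)→(p1,z,←)
state=p1 head=3 tape=xyxx[y]z_   (p1,y)→(p3,z,→)
state=p3 head=4 tape=xyxxz[z]_
The non-blank tape span at halt is xyxxzz.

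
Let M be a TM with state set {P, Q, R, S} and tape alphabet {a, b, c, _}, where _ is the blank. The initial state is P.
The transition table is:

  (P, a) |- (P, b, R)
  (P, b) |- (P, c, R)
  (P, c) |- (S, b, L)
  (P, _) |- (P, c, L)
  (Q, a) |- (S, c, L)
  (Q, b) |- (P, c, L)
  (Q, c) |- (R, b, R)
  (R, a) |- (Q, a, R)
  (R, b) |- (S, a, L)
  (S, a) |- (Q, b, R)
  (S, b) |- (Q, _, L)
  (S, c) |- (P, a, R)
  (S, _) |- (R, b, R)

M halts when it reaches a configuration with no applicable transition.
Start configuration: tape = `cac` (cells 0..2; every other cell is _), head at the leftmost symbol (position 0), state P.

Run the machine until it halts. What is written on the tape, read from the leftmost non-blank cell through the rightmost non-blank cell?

P | __[c]ac   read c → write b, move L, go to S
S | _[_]bac   read _ → write b, move R, go to R
R | _b[b]ac   read b → write a, move L, go to S
S | _[b]aac   read b → write _, move L, go to Q
Q | [_]_aac
The non-blank tape span at halt is aac.

aac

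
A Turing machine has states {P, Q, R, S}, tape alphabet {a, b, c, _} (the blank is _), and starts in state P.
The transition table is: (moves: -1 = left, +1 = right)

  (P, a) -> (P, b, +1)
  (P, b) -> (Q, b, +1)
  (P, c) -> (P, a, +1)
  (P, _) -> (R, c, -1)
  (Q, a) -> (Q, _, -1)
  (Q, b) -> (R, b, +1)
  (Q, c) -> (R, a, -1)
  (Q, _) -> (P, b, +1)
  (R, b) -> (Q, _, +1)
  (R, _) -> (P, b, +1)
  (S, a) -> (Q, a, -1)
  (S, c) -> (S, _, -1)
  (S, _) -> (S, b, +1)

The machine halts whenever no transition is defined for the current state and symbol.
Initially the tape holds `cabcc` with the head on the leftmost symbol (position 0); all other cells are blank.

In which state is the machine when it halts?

state=P head=0 tape=[c]abcc_   (P,c)→(P,a,+1)
state=P head=1 tape=a[a]bcc_   (P,a)→(P,b,+1)
state=P head=2 tape=ab[b]cc_   (P,b)→(Q,b,+1)
state=Q head=3 tape=abb[c]c_   (Q,c)→(R,a,-1)
state=R head=2 tape=ab[b]ac_   (R,b)→(Q,_,+1)
state=Q head=3 tape=ab_[a]c_   (Q,a)→(Q,_,-1)
state=Q head=2 tape=ab[_]_c_   (Q,_)→(P,b,+1)
state=P head=3 tape=abb[_]c_   (P,_)→(R,c,-1)
state=R head=2 tape=ab[b]cc_   (R,b)→(Q,_,+1)
state=Q head=3 tape=ab_[c]c_   (Q,c)→(R,a,-1)
state=R head=2 tape=ab[_]ac_   (R,_)→(P,b,+1)
state=P head=3 tape=abb[a]c_   (P,a)→(P,b,+1)
state=P head=4 tape=abbb[c]_   (P,c)→(P,a,+1)
state=P head=5 tape=abbba[_]   (P,_)→(R,c,-1)
state=R head=4 tape=abbb[a]c
No transition is defined for (R, a); M halts in state R.

R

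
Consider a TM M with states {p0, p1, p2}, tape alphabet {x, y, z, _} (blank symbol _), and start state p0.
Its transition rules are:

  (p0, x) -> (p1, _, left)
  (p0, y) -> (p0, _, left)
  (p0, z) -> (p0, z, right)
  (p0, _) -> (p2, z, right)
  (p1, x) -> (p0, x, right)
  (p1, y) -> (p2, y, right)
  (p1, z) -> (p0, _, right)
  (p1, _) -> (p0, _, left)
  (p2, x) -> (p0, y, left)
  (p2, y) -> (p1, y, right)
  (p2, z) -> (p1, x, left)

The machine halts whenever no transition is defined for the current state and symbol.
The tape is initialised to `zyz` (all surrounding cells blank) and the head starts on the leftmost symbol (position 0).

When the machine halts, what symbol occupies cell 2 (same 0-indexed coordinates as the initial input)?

state=p0 head=0 tape=[z]yz   (p0,z)→(p0,z,right)
state=p0 head=1 tape=z[y]z   (p0,y)→(p0,_,left)
state=p0 head=0 tape=[z]_z   (p0,z)→(p0,z,right)
state=p0 head=1 tape=z[_]z   (p0,_)→(p2,z,right)
state=p2 head=2 tape=zz[z]   (p2,z)→(p1,x,left)
state=p1 head=1 tape=z[z]x   (p1,z)→(p0,_,right)
state=p0 head=2 tape=z_[x]   (p0,x)→(p1,_,left)
state=p1 head=1 tape=z[_]_   (p1,_)→(p0,_,left)
state=p0 head=0 tape=[z]__   (p0,z)→(p0,z,right)
state=p0 head=1 tape=z[_]_   (p0,_)→(p2,z,right)
state=p2 head=2 tape=zz[_]
Cell 2 holds _ when M halts.

_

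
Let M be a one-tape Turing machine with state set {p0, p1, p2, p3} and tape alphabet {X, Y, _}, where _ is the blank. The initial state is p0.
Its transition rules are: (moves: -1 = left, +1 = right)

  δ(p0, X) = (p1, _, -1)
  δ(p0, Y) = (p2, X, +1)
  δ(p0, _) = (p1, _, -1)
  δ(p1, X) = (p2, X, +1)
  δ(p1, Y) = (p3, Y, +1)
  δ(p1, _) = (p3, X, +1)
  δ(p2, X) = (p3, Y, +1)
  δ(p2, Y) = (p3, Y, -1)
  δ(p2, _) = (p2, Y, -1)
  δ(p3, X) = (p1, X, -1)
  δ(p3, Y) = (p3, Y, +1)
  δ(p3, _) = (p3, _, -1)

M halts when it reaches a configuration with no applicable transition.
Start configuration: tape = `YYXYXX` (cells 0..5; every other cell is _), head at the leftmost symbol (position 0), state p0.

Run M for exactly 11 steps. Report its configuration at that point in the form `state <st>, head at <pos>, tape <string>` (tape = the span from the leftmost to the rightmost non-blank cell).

state p1, head at 1, tape XYYXYXX

state=p0 head=0 tape=_[Y]YXYXX   (p0,Y)→(p2,X,+1)
state=p2 head=1 tape=_X[Y]XYXX   (p2,Y)→(p3,Y,-1)
state=p3 head=0 tape=_[X]YXYXX   (p3,X)→(p1,X,-1)
state=p1 head=-1 tape=[_]XYXYXX   (p1,_)→(p3,X,+1)
state=p3 head=0 tape=X[X]YXYXX   (p3,X)→(p1,X,-1)
state=p1 head=-1 tape=[X]XYXYXX   (p1,X)→(p2,X,+1)
state=p2 head=0 tape=X[X]YXYXX   (p2,X)→(p3,Y,+1)
state=p3 head=1 tape=XY[Y]XYXX   (p3,Y)→(p3,Y,+1)
state=p3 head=2 tape=XYY[X]YXX   (p3,X)→(p1,X,-1)
state=p1 head=1 tape=XY[Y]XYXX   (p1,Y)→(p3,Y,+1)
state=p3 head=2 tape=XYY[X]YXX   (p3,X)→(p1,X,-1)
state=p1 head=1 tape=XY[Y]XYXX
After 11 steps: state p1, head at 1, tape XYYXYXX.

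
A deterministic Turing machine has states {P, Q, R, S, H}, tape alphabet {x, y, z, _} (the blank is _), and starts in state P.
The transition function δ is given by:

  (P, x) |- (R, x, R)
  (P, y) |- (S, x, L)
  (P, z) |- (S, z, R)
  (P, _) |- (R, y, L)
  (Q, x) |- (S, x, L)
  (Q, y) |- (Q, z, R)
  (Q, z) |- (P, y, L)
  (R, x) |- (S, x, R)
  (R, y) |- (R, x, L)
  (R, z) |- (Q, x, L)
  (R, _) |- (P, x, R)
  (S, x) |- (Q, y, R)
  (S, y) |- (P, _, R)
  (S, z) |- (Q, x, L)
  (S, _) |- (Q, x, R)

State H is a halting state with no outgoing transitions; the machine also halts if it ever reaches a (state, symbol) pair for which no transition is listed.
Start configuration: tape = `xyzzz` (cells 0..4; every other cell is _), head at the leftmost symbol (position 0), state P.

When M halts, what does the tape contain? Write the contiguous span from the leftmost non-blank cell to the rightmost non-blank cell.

P | [x]yzzz_   read x → write x, move R, go to R
R | x[y]zzz_   read y → write x, move L, go to R
R | [x]xzzz_   read x → write x, move R, go to S
S | x[x]zzz_   read x → write y, move R, go to Q
Q | xy[z]zz_   read z → write y, move L, go to P
P | x[y]yzz_   read y → write x, move L, go to S
S | [x]xyzz_   read x → write y, move R, go to Q
Q | y[x]yzz_   read x → write x, move L, go to S
S | [y]xyzz_   read y → write _, move R, go to P
P | _[x]yzz_   read x → write x, move R, go to R
R | _x[y]zz_   read y → write x, move L, go to R
R | _[x]xzz_   read x → write x, move R, go to S
S | _x[x]zz_   read x → write y, move R, go to Q
Q | _xy[z]z_   read z → write y, move L, go to P
P | _x[y]yz_   read y → write x, move L, go to S
S | _[x]xyz_   read x → write y, move R, go to Q
Q | _y[x]yz_   read x → write x, move L, go to S
S | _[y]xyz_   read y → write _, move R, go to P
P | __[x]yz_   read x → write x, move R, go to R
R | __x[y]z_   read y → write x, move L, go to R
R | __[x]xz_   read x → write x, move R, go to S
S | __x[x]z_   read x → write y, move R, go to Q
Q | __xy[z]_   read z → write y, move L, go to P
P | __x[y]y_   read y → write x, move L, go to S
S | __[x]xy_   read x → write y, move R, go to Q
Q | __y[x]y_   read x → write x, move L, go to S
S | __[y]xy_   read y → write _, move R, go to P
P | ___[x]y_   read x → write x, move R, go to R
R | ___x[y]_   read y → write x, move L, go to R
R | ___[x]x_   read x → write x, move R, go to S
S | ___x[x]_   read x → write y, move R, go to Q
Q | ___xy[_]
The non-blank tape span at halt is xy.

xy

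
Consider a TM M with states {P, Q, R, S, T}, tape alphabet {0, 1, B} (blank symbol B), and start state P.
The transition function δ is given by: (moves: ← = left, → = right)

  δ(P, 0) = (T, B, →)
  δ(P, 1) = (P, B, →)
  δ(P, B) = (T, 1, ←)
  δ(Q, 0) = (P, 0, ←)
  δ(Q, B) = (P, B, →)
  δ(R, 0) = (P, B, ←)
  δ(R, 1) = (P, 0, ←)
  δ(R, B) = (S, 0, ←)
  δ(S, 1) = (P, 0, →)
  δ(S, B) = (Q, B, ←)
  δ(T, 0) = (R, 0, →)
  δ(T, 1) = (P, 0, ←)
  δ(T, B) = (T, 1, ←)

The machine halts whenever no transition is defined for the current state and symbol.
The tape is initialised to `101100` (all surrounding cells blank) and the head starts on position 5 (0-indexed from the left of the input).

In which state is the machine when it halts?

P | 10110[0]BB   read 0 → write B, move →, go to T
T | 10110B[B]B   read B → write 1, move ←, go to T
T | 10110[B]1B   read B → write 1, move ←, go to T
T | 1011[0]11B   read 0 → write 0, move →, go to R
R | 10110[1]1B   read 1 → write 0, move ←, go to P
P | 1011[0]01B   read 0 → write B, move →, go to T
T | 1011B[0]1B   read 0 → write 0, move →, go to R
R | 1011B0[1]B   read 1 → write 0, move ←, go to P
P | 1011B[0]0B   read 0 → write B, move →, go to T
T | 1011BB[0]B   read 0 → write 0, move →, go to R
R | 1011BB0[B]   read B → write 0, move ←, go to S
S | 1011BB[0]0
No transition is defined for (S, 0); M halts in state S.

S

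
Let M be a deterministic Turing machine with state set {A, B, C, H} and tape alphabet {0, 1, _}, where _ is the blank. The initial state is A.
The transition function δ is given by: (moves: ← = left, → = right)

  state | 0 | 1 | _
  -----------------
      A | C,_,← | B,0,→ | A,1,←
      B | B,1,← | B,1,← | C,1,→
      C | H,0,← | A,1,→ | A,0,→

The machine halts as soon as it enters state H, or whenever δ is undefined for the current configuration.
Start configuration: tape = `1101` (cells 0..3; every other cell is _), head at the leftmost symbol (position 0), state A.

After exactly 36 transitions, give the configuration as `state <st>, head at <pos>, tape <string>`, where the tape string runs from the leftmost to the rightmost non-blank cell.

state B, head at -4, tape 111111111

A | _____[1]101   read 1 → write 0, move →, go to B
B | _____0[1]01   read 1 → write 1, move ←, go to B
B | _____[0]101   read 0 → write 1, move ←, go to B
B | ____[_]1101   read _ → write 1, move →, go to C
C | ____1[1]101   read 1 → write 1, move →, go to A
A | ____11[1]01   read 1 → write 0, move →, go to B
B | ____110[0]1   read 0 → write 1, move ←, go to B
B | ____11[0]11   read 0 → write 1, move ←, go to B
B | ____1[1]111   read 1 → write 1, move ←, go to B
B | ____[1]1111   read 1 → write 1, move ←, go to B
B | ___[_]11111   read _ → write 1, move →, go to C
C | ___1[1]1111   read 1 → write 1, move →, go to A
A | ___11[1]111   read 1 → write 0, move →, go to B
B | ___110[1]11   read 1 → write 1, move ←, go to B
B | ___11[0]111   read 0 → write 1, move ←, go to B
B | ___1[1]1111   read 1 → write 1, move ←, go to B
B | ___[1]11111   read 1 → write 1, move ←, go to B
B | __[_]111111   read _ → write 1, move →, go to C
C | __1[1]11111   read 1 → write 1, move →, go to A
A | __11[1]1111   read 1 → write 0, move →, go to B
B | __110[1]111   read 1 → write 1, move ←, go to B
B | __11[0]1111   read 0 → write 1, move ←, go to B
B | __1[1]11111   read 1 → write 1, move ←, go to B
B | __[1]111111   read 1 → write 1, move ←, go to B
B | _[_]1111111   read _ → write 1, move →, go to C
C | _1[1]111111   read 1 → write 1, move →, go to A
A | _11[1]11111   read 1 → write 0, move →, go to B
B | _110[1]1111   read 1 → write 1, move ←, go to B
B | _11[0]11111   read 0 → write 1, move ←, go to B
B | _1[1]111111   read 1 → write 1, move ←, go to B
B | _[1]1111111   read 1 → write 1, move ←, go to B
B | [_]11111111   read _ → write 1, move →, go to C
C | 1[1]1111111   read 1 → write 1, move →, go to A
A | 11[1]111111   read 1 → write 0, move →, go to B
B | 110[1]11111   read 1 → write 1, move ←, go to B
B | 11[0]111111   read 0 → write 1, move ←, go to B
B | 1[1]1111111
After 36 steps: state B, head at -4, tape 111111111.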